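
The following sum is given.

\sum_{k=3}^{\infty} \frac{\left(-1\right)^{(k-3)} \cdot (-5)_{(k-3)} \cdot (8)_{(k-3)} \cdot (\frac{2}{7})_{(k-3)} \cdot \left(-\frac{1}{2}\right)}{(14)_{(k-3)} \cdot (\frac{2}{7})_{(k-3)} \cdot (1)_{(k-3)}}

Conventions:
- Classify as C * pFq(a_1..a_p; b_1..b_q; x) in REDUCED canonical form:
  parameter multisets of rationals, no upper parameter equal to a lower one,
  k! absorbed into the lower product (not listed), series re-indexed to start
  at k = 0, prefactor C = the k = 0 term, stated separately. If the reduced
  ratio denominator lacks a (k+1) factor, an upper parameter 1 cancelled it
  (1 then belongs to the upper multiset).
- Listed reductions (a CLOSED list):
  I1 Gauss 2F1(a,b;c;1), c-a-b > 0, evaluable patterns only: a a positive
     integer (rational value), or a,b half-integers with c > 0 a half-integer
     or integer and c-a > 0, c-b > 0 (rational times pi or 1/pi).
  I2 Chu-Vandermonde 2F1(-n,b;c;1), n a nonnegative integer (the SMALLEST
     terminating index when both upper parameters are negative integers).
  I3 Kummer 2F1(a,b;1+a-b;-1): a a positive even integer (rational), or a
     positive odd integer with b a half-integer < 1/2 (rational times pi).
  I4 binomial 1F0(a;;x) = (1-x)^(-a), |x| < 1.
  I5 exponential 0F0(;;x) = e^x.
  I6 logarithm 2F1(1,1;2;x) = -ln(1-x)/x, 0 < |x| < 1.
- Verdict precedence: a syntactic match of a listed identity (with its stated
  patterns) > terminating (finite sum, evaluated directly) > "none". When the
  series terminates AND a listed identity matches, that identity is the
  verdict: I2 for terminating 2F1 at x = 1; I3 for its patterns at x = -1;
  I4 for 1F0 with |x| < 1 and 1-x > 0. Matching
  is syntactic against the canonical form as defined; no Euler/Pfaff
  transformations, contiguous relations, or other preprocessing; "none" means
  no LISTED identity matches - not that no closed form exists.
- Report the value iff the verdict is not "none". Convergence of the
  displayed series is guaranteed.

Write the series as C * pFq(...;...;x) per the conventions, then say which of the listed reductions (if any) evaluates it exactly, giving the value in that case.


Key step: x = -1 and (1)_k (C = -1/2) is k! itself.
Ratio: r(k) = -1 * (k-5) (k+8) / [(k+14) (k+1)] - poly over poly, x = -1 from leading terms; C = -\frac{1}{2} at k = 0.

With C = -\frac{1}{2}: the canonical form is 2F1(-5, 8; 14; -1). Verdict at x = -1: Kummer's theorem (I3) matches (x = -1; c = 14 equals 1+a-b for upper {-5, 8}: listed pattern). Value: -\frac{143}{28}.


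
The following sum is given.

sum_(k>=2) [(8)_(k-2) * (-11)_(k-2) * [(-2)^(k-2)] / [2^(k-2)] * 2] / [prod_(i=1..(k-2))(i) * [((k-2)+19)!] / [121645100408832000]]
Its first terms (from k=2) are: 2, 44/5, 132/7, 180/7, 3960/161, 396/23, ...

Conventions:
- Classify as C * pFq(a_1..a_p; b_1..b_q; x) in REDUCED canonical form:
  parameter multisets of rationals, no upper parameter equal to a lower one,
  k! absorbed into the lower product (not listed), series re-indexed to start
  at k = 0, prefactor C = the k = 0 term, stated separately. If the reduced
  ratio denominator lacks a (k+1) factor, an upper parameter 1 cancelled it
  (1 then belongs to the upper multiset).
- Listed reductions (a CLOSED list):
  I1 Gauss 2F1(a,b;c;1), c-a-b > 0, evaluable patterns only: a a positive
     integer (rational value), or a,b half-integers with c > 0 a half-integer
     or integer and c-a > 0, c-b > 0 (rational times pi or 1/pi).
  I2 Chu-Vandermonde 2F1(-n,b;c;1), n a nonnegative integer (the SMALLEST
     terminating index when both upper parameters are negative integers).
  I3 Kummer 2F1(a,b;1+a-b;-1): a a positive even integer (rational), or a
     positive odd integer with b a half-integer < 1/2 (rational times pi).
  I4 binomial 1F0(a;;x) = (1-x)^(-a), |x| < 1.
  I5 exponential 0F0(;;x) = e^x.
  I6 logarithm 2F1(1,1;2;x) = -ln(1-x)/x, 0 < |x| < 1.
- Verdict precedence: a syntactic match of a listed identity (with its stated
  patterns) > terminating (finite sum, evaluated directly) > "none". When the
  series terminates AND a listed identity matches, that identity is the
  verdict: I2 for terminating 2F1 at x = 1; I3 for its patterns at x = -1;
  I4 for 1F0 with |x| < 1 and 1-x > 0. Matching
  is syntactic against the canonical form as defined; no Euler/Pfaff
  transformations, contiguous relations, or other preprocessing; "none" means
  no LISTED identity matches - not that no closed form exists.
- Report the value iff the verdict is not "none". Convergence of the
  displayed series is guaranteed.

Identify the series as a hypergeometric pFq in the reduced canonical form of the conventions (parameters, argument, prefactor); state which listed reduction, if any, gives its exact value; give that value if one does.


Reduced: x = -1, 2F1, upper = {-11, 8}, lower = {20}, C = 2. Verdict: this is Kummer (I3) (x = -1; c = 20 equals 1+a-b for upper {-11, 8}: listed pattern). Hence: 3876/35.

The tell: t_0 = 2 here, and the two k-th powers (prefactor 2) combine into one argument.
Adjacent-term ratio: r(k) = (-1) * (k-11) (k+8) / [(k+20) (k+1)] - rational in k. x = (-1); t_0 = 2; negate the roots.


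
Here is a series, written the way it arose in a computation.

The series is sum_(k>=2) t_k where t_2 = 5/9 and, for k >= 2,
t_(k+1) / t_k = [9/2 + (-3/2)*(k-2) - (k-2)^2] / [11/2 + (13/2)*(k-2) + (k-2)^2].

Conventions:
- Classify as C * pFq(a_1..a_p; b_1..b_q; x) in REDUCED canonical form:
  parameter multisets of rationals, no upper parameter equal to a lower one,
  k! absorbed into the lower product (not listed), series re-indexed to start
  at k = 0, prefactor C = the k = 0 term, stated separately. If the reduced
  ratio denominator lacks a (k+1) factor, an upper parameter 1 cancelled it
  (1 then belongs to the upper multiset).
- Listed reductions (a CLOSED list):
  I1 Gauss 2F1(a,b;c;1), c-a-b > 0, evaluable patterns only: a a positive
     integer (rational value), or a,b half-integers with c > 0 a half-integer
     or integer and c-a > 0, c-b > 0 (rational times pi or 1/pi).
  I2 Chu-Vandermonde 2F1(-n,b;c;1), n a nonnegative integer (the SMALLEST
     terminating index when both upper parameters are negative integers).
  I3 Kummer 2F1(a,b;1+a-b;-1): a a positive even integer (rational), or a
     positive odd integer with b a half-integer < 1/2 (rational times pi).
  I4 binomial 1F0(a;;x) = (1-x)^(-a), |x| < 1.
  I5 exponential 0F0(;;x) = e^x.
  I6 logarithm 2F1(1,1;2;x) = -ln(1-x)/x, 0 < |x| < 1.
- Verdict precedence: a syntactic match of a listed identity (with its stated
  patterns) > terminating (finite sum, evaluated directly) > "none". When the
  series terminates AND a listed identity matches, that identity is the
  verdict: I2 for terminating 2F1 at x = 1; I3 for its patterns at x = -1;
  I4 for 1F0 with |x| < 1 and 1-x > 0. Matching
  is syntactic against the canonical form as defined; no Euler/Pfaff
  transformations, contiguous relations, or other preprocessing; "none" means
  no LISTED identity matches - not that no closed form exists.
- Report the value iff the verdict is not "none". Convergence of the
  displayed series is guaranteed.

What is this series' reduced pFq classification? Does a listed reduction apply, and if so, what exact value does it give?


The tell: x = (-1) and factor the ratio over Q (C = 5/9, x = -1): negated roots = parameters.
Term ratio: r(k) = (-1) * (k-3/2) (k+3) / [(k+11/2) (k+1)] - poly over poly, x = (-1) from leading terms; C = 5/9 at k = 0.

This is 5/9 * 2F1(-3/2, 3; 11/2; -1) in reduced canonical form. Verdict: Kummer's theorem (I3) matches (x = -1; c = 11/2 equals 1+a-b for upper {-3/2, 3}: listed pattern). Its exact value is (175/512) * pi.


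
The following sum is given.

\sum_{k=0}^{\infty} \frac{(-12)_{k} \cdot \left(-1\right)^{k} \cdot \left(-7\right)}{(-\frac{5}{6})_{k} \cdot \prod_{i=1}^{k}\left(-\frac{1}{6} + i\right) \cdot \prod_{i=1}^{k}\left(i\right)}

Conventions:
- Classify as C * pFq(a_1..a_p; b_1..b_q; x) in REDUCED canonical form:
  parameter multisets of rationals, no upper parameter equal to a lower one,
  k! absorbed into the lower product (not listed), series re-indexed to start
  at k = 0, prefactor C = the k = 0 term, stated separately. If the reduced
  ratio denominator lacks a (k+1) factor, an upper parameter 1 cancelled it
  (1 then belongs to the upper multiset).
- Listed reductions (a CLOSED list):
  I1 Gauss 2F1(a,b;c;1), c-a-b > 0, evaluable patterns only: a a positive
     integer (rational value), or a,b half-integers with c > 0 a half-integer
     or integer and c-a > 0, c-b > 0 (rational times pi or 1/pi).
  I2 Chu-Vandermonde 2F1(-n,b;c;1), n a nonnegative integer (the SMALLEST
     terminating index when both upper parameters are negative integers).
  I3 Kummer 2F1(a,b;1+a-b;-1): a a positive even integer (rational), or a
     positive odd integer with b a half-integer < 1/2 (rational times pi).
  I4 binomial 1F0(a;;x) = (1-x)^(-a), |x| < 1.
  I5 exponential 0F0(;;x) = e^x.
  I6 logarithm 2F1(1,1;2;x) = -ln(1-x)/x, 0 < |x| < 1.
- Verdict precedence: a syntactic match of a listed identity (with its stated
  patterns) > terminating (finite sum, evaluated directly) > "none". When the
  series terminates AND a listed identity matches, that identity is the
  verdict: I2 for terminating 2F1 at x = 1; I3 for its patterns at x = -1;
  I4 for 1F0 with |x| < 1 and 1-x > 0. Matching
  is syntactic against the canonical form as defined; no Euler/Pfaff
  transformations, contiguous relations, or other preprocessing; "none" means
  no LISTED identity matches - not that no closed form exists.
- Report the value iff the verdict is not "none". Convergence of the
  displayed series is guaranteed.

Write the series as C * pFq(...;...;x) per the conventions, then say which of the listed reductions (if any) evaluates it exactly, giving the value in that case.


Key step: with t_0 = -7, the lower running product (C = -7, x = -1) is a rising factorial.
Step ratio: r(k) = -1 * (k-12) / [(k-\frac{5}{6}) (k+\frac{5}{6}) (k+1)] ; factor over Q: parameters, x = -1, and C = -7.

Reduced: x = -1, 1F2, upper = {-12}, lower = {-\frac{5}{6}, \frac{5}{6}}, C = -7. Verdict: terminating - upper -12 stops the sum at k = 12; the 13 terms are added exactly. Hence: \frac{71098793564215479084265042966114283}{13814066728494528845469667421875}.


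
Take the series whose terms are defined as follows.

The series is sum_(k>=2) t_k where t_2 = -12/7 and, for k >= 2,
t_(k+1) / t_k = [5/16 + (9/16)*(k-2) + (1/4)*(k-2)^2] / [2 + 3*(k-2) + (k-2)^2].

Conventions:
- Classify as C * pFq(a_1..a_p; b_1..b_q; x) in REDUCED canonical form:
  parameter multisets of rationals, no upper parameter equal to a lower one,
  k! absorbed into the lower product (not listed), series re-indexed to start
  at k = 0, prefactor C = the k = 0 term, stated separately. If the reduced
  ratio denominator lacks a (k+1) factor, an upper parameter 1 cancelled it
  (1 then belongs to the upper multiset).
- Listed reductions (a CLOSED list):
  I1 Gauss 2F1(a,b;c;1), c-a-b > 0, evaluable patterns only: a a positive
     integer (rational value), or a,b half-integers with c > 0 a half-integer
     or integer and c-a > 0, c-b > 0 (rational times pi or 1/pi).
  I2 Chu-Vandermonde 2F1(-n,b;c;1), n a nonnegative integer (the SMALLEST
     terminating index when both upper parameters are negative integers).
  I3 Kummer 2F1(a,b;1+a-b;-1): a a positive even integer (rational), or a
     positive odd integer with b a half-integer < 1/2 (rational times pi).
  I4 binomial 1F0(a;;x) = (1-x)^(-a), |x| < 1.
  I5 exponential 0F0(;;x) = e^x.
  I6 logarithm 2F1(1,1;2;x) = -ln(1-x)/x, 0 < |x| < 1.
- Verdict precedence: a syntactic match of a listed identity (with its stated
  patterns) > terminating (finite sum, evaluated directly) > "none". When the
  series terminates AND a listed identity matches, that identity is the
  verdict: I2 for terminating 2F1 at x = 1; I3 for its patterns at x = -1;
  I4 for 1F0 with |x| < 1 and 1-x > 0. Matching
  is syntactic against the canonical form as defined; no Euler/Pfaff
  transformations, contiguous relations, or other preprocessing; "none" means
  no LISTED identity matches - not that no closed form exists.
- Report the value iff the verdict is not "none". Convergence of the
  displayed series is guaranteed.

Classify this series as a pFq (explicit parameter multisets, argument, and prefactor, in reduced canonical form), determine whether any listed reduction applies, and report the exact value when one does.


Prefactor -12/7, argument 1/4: 2F1 with upper {1, 5/4} over lower {2}. Verdict: none (x = 1/4): each listed identity misses the multisets {1, 5/4} ; {2}.

Key step: x = (1/4) and factor the ratio over Q (C = -12/7, x = 1/4): negated roots = parameters.
Step ratio: r(k) = (1/4) * (k+1) (k+5/4) / [(k+2) (k+1)] - poly over poly, x = (1/4) from leading terms; C = -12/7 at k = 0.


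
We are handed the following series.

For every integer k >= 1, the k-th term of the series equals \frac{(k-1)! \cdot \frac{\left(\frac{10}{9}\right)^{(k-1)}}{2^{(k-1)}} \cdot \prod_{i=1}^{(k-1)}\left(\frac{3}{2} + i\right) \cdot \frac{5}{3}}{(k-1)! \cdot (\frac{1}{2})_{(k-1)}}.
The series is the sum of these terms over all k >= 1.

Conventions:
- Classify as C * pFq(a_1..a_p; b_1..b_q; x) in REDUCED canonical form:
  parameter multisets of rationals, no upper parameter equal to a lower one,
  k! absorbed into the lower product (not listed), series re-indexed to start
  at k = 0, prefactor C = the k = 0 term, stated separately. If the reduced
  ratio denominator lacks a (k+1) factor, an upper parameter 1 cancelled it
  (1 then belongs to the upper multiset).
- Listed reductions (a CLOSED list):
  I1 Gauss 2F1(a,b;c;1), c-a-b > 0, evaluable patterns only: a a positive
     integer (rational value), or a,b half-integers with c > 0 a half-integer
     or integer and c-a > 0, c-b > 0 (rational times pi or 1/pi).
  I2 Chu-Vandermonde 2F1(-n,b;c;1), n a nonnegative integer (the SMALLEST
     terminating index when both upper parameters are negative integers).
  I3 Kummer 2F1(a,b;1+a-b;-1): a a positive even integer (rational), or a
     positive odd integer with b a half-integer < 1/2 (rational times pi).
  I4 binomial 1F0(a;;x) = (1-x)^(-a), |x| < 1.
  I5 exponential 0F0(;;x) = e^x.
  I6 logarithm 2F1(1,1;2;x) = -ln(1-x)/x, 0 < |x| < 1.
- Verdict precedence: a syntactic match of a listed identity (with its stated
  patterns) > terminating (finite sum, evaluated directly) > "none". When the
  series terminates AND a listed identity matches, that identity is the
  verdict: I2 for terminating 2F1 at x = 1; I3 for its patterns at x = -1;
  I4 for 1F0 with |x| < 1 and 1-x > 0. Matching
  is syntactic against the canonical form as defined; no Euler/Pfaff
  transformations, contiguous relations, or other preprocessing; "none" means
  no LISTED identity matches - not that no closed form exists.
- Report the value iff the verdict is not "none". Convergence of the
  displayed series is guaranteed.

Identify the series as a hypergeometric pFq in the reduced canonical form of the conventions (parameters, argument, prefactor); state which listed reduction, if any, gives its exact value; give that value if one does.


Prefactor \frac{5}{3}, argument \frac{5}{9}: 2F1 with upper {1, \frac{5}{2}} over lower {\frac{1}{2}}. Verdict: none - this 2F1 at x = \frac{5}{9} matches no listed pattern, and upper {1, \frac{5}{2}} holds no stopper.

Structural cue: t_0 being \frac{5}{3}, the running product (C = 5/3, x = 5/9) telescopes to a rising factorial.
Term ratio: r(k) = \frac{5}{9} * (k+1) (k+\frac{5}{2}) / [(k+\frac{1}{2}) (k+1)] - rational in k, leading ratio \frac{5}{9}; with t_0 = \frac{5}{3}, classification follows.


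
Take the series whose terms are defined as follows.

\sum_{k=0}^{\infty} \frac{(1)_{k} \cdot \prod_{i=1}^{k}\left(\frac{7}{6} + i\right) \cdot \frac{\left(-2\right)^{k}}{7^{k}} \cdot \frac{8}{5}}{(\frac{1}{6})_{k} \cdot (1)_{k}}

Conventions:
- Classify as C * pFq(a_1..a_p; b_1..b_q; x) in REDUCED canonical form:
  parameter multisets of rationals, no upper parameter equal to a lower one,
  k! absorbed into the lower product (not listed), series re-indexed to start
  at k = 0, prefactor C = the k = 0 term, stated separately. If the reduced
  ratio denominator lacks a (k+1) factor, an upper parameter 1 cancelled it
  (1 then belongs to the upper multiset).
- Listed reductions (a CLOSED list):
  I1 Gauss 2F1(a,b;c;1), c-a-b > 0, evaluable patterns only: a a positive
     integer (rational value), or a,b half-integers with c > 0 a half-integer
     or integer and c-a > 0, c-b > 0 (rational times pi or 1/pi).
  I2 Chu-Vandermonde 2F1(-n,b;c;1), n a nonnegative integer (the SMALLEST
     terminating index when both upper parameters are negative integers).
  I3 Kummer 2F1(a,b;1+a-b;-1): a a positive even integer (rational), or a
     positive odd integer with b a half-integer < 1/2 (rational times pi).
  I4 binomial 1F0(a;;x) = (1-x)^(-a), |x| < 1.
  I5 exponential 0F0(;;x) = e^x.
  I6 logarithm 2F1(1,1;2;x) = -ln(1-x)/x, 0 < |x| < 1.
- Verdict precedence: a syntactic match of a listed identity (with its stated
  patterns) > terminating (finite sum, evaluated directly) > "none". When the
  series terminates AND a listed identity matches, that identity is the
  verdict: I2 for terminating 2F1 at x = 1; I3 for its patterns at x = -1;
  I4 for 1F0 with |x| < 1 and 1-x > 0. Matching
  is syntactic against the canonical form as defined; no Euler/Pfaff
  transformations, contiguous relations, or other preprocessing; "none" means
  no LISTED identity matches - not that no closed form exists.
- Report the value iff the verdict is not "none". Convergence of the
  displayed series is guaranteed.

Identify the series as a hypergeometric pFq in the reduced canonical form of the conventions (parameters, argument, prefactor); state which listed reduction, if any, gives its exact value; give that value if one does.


Key observation: with t_0 = \frac{8}{5}, the two geometric factors (prefactor 8/5) combine into one argument.
Ratio: r(k) = -\frac{2}{7} * (k+1) (k+\frac{13}{6}) / [(k+\frac{1}{6}) (k+1)] - rational; roots negated = parameters, x = -\frac{2}{7}, C = \frac{8}{5}.

The series (x = -\frac{2}{7}) is 2F1: upper {1, \frac{13}{6}}, lower {\frac{1}{6}}, prefactor \frac{8}{5}. Verdict: none (x = -\frac{2}{7}): each listed identity misses the multisets {1, \frac{13}{6}} ; {\frac{1}{6}}.


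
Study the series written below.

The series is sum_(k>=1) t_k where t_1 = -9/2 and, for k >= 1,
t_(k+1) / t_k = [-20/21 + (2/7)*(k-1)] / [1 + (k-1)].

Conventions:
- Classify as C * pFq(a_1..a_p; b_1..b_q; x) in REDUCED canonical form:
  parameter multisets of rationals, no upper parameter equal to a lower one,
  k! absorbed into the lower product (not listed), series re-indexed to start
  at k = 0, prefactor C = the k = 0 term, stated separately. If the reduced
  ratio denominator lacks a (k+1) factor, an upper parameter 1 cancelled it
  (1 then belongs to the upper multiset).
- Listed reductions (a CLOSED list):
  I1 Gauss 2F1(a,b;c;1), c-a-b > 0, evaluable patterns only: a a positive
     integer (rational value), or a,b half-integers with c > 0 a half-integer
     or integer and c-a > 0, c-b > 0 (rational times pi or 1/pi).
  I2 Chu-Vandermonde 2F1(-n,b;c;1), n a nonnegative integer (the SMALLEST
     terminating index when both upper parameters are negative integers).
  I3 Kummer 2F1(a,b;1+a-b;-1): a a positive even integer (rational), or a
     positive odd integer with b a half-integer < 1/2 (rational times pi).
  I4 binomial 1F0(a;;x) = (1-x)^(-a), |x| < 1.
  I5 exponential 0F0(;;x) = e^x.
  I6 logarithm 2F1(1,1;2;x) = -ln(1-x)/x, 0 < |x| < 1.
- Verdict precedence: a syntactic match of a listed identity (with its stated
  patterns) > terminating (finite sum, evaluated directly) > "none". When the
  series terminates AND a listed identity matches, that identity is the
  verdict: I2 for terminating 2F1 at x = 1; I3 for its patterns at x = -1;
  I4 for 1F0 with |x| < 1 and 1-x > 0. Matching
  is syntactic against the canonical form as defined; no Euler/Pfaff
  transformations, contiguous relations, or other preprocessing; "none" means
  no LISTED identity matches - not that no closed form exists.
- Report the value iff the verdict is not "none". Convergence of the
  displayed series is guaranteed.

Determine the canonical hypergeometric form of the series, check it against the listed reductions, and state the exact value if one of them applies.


This is -9/2 * 1F0(-10/3; -; 2/7) in reduced canonical form. Verdict at x = 2/7: the I4 binomial reduction matches (the 1F0 binomial series: exponent 10/3, x = 2/7). Sum: (-9/2) * (5/7)^(10/3).

Key step: from the first term -9/2: roots of the ratio polynomials (prefactor -9/2) are the negated parameters.
Ratio: r(k) = (2/7) * (k-10/3) / [(k+1)] - rational; roots negated = parameters, x = (2/7), C = -9/2.


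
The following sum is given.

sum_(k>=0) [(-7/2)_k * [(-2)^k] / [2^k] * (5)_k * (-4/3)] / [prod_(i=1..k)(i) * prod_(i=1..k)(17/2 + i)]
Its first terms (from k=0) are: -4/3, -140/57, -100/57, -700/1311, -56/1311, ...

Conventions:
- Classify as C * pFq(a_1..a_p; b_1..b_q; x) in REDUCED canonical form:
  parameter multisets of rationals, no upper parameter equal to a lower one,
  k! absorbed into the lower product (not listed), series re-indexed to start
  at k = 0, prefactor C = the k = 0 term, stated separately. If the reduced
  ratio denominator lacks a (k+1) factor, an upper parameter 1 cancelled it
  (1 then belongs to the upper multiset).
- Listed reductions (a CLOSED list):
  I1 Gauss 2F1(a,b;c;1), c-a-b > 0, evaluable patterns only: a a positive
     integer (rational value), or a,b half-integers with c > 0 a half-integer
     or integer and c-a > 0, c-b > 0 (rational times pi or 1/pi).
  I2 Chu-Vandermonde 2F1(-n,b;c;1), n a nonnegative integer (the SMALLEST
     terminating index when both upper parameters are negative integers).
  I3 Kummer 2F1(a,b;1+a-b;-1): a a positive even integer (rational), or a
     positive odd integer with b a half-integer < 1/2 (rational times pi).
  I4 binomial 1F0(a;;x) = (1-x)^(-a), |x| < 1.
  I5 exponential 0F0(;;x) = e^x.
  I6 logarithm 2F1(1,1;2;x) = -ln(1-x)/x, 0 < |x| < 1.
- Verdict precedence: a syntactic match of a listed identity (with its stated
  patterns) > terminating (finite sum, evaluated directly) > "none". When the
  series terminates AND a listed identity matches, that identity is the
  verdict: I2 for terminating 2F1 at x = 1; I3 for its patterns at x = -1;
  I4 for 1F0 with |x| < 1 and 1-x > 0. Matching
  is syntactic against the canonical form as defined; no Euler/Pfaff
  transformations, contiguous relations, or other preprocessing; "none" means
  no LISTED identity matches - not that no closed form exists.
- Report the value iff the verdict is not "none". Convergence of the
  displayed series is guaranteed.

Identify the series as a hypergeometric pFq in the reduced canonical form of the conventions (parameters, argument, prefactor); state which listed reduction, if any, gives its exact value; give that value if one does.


Reduced: x = -1, 2F1, upper = {-7/2, 5}, lower = {19/2}, C = -4/3. Verdict: the Kummer evaluation I3 fires (x = -1; c = 19/2 equals 1+a-b for upper {-7/2, 5}: listed pattern). Sum: (-255255/131072) * pi.

Key step: t_0 being -4/3, the lower running product (C = -4/3, x = -1) is a rising factorial.
Consecutive-term ratio: r(k) = (-1) * (k-7/2) (k+5) / [(k+19/2) (k+1)] ; factor over Q: parameters, x = (-1), and C = -4/3.


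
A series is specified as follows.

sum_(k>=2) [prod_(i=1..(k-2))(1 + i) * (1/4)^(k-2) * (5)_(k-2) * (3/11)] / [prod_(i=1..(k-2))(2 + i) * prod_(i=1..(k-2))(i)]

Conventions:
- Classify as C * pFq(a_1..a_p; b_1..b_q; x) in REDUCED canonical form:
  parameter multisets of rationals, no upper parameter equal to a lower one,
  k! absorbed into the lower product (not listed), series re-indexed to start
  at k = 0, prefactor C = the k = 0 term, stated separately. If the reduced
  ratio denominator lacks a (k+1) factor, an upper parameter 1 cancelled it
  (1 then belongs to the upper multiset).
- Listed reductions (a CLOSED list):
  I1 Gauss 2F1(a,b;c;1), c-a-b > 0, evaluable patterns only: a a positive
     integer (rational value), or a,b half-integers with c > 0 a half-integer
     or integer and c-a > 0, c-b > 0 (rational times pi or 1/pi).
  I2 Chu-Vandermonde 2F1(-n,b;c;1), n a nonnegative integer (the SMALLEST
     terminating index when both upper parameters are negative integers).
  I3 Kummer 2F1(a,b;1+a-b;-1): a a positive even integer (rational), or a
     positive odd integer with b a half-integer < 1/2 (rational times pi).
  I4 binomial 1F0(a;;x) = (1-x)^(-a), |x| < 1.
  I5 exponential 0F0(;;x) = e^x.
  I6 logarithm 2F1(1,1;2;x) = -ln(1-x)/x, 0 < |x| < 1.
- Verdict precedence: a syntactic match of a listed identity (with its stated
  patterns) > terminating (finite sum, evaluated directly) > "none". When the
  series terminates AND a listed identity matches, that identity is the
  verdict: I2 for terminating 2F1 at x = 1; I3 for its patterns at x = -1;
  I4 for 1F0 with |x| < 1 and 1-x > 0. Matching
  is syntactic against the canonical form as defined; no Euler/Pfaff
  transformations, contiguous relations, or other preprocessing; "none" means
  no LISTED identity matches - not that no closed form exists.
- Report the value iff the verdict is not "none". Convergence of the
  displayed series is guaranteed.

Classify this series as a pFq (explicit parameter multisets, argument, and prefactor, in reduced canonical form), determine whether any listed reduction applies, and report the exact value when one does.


Classification (C = 3/11): 2F1 with upper {2, 5}, lower {3}, argument x = 1/4. Verdict: none. No listed pattern accepts 2F1(2, 5; 3; 1/4).

Key observation: x = (1/4) and the product of the first k integers (C = 3/11, x = 1/4) is k!.
Step ratio: r(k) = (1/4) * (k+2) (k+5) / [(k+3) (k+1)] - rational in k. x = (1/4); t_0 = 3/11; negate the roots.


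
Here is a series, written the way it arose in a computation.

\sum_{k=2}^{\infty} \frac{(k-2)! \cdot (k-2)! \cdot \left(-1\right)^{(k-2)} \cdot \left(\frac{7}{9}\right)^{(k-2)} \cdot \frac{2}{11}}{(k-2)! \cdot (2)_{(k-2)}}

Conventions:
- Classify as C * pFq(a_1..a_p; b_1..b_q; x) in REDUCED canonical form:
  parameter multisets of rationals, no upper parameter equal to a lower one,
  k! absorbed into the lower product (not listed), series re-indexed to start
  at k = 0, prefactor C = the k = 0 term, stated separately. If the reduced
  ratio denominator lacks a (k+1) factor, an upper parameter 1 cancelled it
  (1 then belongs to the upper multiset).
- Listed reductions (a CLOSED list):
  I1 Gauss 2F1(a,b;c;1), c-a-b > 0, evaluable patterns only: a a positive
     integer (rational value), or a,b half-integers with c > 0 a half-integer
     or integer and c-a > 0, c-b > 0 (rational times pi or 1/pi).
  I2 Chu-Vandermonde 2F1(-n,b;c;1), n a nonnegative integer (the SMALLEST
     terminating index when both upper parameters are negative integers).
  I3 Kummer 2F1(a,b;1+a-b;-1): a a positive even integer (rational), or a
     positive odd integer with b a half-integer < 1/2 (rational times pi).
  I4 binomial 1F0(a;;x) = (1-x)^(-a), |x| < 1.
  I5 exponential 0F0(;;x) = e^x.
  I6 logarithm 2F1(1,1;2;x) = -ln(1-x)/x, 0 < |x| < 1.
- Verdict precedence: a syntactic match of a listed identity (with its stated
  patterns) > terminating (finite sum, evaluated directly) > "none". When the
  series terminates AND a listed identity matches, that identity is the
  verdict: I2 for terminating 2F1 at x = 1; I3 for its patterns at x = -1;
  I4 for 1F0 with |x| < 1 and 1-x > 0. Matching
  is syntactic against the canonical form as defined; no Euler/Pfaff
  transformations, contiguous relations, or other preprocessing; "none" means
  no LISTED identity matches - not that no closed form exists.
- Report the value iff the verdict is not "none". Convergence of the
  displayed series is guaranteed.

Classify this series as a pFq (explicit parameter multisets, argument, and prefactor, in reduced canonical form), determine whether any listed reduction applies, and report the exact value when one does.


Prefactor \frac{2}{11}, argument -\frac{7}{9}: 2F1 with upper {1, 1} over lower {2}. Verdict: the logarithmic series (I6) fires (the logarithm: parameters (1,1;2), x = -\frac{7}{9}). Exact value: \frac{18}{77} \cdot \ln\left(\frac{16}{9}\right).

Key step: t_0 being \frac{2}{11}, the factorial ratio (C = 2/11) (k+a-1)!/(a-1)! is a rising factorial (a)_k.
Term ratio: r(k) = -\frac{7}{9} * (k+1) (k+1) / [(k+2) (k+1)] - rational; roots negated = parameters, x = -\frac{7}{9}, C = \frac{2}{11}.


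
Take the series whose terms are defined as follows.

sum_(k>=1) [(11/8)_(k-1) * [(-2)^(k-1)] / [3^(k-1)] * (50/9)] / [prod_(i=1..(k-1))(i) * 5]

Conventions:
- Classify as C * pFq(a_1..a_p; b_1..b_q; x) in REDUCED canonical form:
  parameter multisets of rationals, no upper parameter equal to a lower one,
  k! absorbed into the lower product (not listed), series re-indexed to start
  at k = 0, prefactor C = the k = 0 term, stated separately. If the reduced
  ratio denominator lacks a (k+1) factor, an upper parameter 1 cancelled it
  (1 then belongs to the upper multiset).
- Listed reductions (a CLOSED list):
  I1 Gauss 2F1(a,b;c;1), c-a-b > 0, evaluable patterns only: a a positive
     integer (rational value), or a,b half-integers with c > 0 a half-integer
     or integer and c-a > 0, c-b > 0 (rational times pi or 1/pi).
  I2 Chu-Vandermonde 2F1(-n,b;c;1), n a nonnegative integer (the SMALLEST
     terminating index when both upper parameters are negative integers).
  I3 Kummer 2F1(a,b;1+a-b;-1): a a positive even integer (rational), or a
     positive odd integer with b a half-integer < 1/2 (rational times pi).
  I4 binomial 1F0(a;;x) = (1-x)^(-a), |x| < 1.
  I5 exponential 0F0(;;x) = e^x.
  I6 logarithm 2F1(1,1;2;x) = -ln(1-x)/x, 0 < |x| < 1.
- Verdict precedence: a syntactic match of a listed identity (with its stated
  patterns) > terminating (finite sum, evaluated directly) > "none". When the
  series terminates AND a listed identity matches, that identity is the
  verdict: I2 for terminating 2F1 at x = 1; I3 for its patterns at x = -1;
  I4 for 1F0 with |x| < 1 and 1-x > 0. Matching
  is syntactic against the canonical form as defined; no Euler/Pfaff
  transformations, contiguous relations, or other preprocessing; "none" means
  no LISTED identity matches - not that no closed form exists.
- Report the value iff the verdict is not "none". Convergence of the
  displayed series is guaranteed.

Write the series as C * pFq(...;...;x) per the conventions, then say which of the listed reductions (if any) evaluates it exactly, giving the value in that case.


At argument -2/3: a 1F0 with upper {11/8}, lower {-}, scaled by C = 10/9. Verdict at x = -2/3: the binomial series (I4) matches (the 1F0 binomial series: exponent -11/8, x = -2/3). Hence: (10/9) * (5/3)^(-11/8).

Key step: t_0 = 10/9 here, and the two geometric factors (prefactor 10/9) combine into one argument.
Consecutive-term ratio: r(k) = (-2/3) * (k+11/8) / [(k+1)] ; factor over Q: parameters, x = (-2/3), and C = 10/9.


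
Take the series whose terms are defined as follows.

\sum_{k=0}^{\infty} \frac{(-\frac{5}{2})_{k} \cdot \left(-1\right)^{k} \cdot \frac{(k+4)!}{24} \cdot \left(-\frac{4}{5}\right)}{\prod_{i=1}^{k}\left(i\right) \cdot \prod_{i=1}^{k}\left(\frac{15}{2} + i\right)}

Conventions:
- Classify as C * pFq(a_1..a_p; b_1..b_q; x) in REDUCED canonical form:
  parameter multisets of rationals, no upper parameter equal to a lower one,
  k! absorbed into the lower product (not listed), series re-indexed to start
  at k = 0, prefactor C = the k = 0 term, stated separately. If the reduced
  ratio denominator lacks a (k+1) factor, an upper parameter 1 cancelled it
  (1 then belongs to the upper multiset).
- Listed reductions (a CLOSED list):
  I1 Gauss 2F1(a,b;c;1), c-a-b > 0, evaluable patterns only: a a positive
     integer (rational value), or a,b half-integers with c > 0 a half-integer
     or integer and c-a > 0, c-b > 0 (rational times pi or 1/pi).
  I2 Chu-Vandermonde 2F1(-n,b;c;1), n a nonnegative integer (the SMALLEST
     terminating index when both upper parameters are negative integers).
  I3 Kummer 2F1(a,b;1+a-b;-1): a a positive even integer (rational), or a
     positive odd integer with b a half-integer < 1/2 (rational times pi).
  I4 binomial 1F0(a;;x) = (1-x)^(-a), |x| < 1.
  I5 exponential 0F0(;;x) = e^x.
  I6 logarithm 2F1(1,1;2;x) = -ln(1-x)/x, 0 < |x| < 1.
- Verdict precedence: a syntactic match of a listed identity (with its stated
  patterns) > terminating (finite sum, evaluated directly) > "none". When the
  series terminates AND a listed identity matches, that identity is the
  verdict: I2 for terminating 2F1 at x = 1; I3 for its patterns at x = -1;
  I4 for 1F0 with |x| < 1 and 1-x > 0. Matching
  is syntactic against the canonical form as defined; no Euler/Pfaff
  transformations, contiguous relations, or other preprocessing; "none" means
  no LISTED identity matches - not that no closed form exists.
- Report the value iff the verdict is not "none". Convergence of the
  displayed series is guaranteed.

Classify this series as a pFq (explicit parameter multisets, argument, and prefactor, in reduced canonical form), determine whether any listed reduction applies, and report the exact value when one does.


With C = -\frac{4}{5}: the canonical form is 2F1(-\frac{5}{2}, 5; \frac{17}{2}; -1). Verdict (x = -1): Kummer's theorem (I3) applies (x = -1; c = \frac{17}{2} equals 1+a-b for upper {-\frac{5}{2}, 5}: listed pattern). Exact value: \left(-\frac{27027}{32768}\right) \cdot \pi.

Structural cue: t_0 = -\frac{4}{5} here, and the lower running product (prefactor -4/5) is a rising factorial.
Adjacent-term ratio: r(k) = -1 * (k-\frac{5}{2}) (k+5) / [(k+\frac{17}{2}) (k+1)] - rational in k. x = -1; t_0 = -\frac{4}{5}; negate the roots.


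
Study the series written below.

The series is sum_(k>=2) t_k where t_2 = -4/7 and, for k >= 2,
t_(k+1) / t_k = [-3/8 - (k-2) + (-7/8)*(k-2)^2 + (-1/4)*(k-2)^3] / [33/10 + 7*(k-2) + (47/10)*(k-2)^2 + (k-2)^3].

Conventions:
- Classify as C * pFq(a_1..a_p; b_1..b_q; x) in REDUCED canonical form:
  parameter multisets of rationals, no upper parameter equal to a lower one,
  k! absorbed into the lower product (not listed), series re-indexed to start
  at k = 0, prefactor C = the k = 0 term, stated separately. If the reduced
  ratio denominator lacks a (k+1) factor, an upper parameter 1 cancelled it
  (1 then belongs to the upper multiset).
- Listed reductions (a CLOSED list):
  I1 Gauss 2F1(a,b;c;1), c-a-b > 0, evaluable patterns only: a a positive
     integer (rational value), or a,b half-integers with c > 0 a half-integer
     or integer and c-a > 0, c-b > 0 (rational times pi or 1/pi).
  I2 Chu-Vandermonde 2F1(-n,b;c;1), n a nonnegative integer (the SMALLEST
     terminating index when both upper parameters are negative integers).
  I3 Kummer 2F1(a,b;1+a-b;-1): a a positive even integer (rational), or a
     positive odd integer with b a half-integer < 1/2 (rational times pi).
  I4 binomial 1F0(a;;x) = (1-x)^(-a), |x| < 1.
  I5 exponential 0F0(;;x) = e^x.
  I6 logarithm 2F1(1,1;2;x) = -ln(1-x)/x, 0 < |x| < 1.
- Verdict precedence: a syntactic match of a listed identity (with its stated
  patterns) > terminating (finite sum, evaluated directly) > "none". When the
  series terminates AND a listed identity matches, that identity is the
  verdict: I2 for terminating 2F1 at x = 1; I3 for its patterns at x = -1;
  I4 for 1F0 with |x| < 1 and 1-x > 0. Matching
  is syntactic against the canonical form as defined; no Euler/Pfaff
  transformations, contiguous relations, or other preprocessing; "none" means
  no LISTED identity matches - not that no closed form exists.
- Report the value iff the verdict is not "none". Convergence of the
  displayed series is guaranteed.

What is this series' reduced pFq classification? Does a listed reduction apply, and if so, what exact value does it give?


With C = -4/7: the canonical form is 2F1(1, 1; 11/5; -1/4). Verdict: none. Every listed pattern misses the 2F1 form at -1/4, upper {1, 1}.

Key observation: with t_0 = -4/7, the ratio is unreduced: k + 3/2 divides both sides (prefactor -4/7).
Adjacent-term ratio: r(k) = (-1/4) * (k+1) (k+1) / [(k+11/5) (k+1)] - rational in k. x = (-1/4); t_0 = -4/7; negate the roots.


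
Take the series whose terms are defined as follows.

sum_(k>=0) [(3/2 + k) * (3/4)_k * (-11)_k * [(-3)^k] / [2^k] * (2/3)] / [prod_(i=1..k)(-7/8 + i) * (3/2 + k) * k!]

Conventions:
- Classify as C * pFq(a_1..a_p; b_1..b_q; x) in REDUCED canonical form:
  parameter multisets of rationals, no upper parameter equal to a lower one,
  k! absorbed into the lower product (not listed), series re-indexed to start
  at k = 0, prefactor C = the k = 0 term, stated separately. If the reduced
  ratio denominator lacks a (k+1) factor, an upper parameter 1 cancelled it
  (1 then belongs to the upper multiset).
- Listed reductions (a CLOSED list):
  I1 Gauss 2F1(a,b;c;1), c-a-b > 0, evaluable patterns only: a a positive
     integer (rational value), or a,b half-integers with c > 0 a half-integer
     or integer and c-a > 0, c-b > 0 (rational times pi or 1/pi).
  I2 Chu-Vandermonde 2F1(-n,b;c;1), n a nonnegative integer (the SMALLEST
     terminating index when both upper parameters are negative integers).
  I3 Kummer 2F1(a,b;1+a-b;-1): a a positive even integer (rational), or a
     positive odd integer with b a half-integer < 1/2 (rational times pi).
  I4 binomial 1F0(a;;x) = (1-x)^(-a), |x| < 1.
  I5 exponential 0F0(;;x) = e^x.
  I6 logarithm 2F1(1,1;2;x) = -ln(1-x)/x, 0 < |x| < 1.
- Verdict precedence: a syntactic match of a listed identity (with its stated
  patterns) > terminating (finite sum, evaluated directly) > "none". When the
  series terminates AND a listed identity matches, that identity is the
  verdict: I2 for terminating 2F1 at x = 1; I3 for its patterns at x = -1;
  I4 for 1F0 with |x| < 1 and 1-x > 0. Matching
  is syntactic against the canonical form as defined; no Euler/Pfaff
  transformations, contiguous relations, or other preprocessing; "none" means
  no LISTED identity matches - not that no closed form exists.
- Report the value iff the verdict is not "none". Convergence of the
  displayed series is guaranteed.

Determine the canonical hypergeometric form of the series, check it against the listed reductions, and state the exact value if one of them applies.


Reduced: x = -3/2, 2F1, upper = {-11, 3/4}, lower = {1/8}, C = 2/3. Verdict: terminating - the sum ends at index 11 because -11 is a negative integer; exact evaluation follows. Exact value: 4356402446336/13890513.

The tell: with t_0 = 2/3, the two geometric factors (C = 2/3) combine into one argument.
Adjacent-term ratio: r(k) = (-3/2) * (k-11) (k+3/4) / [(k+1/8) (k+1)] - rational; roots negated = parameters, x = (-3/2), C = 2/3.


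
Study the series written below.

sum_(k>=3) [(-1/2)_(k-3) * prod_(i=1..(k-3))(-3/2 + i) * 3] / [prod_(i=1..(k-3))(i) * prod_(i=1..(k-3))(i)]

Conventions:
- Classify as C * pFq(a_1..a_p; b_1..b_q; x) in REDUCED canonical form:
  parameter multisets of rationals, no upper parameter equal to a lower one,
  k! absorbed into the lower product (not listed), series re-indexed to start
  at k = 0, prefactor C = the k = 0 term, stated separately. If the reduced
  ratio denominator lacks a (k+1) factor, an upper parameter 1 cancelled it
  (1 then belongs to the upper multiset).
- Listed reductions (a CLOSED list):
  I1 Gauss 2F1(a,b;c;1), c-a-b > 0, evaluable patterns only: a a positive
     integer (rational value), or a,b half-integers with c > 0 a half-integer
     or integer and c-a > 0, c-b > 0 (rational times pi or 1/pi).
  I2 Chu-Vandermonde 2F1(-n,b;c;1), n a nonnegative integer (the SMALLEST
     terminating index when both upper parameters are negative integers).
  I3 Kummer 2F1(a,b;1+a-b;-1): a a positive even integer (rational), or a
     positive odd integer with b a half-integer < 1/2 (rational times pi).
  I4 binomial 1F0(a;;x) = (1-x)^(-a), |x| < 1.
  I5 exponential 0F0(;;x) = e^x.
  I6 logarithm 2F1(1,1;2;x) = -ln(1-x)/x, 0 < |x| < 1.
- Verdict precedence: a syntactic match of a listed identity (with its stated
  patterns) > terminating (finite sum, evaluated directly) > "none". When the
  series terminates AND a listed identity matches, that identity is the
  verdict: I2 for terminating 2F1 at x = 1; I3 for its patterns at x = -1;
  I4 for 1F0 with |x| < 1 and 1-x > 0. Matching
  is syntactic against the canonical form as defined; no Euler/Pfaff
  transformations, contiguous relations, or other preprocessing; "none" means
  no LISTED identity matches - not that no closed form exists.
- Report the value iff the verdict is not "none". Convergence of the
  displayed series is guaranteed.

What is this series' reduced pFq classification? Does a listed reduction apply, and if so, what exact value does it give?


The tell: with t_0 = 3, the running product (C = 3) telescopes to a rising factorial.
Step ratio: r(k) = 1 * (k-1/2) (k-1/2) / [(k+1) (k+1)] - rational in k. x = 1; t_0 = 3; negate the roots.

The series (x = 1) is 2F1: upper {-1/2, -1/2}, lower {1}, prefactor 3. Verdict: Gauss (I1, half-integer pattern) applies (x = 1; upper {-1/2, -1/2} half-integers, c = 1 in the evaluable pattern). Hence: 12 / pi.
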